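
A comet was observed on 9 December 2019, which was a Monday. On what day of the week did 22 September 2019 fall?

Sunday

Count forward from the earlier date (September 22, 2019) to the later (December 9, 2019):
September 2019: 30 − 22 = 8 days remain.
Then October (31), November (30): 31 + 30 = 61 days.
December 1–9, 2019: 9 days.
Total: 8 + 61 + 9 = 78 days.
78 mod 7 = 1, so 1 day before Monday is Sunday.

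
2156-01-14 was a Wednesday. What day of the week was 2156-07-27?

Tuesday

January 2156: 31 − 14 = 17 days remain.
Then February 2156 (29), March (31), April (30), May (31), June (30): 29 + 31 + 30 + 31 + 30 = 151 days.
July 1–27, 2156: 27 days.
Total: 17 + 151 + 27 = 195 days.
195 mod 7 = 6, so 6 days after Wednesday is Tuesday.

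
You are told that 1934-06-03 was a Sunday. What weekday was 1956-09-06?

Day-of-year of June 3, 1934: 154.
Day-of-year of September 6, 1956: 250.
1934 has 365 days, so 365 − 154 = 211 days remain in 1934.
Full years 1935–1955: 16 common + 5 leap = 16×365 + 5×366 = 7670 days.
Total: 211 + 7670 + 250 = 8131 days.
8131 mod 7 = 4, so 4 days after Sunday is Thursday.

Thursday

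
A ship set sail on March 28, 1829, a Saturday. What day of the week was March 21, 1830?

March 1829: 31 − 28 = 3 days remain.
Then 11 full months totalling 334 days.
March 1–21, 1830: 21 days.
Residual: 358 days.
Total: 358 days.
358 mod 7 = 1, so 1 day after Saturday is Sunday.

Sunday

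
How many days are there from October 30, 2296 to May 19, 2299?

931

Day-of-year of October 30, 2296: 304.
Day-of-year of May 19, 2299: 139.
2296 has 366 days, so 366 − 304 = 62 days remain in 2296.
Full years: 2297: 365; 2298: 365. Sum = 730.
Total: 62 + 730 + 139 = 931 days.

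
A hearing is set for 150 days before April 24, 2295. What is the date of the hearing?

November 25, 2294

Count 150 days before April 24, 2295:
November 2294: 30 − 25 = 5 days remain.
Then December (31), January (31), February 2295 (28), March (31): 31 + 31 + 28 + 31 = 121 days.
April 1–24, 2295: 24 days.
Total: 5 + 121 + 24 = 150 days.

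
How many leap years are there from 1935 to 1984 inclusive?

13

Years divisible by 4: 1936, 1940, …, 1984 — 13 in all.
No century exceptions apply. Count: 13.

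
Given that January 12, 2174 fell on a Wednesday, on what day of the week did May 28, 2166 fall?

Count forward from the earlier date (May 28, 2166) to the later (January 12, 2174):
From May 28, 2166 to May 28, 2173: 7 years, of which 2 contain a Feb 29 — 5×365 + 2×366 = 2557 days.
May 2173: 31 − 28 = 3 days remain.
Then June (30), July (31), August (31), September (30), October (31), November (30), December (31): 30 + 31 + 31 + 30 + 31 + 30 + 31 = 214 days.
January 1–12, 2174: 12 days.
Residual: 229 days.
Total: 2786 days.
2786 is a multiple of 7, so May 28, 2166 falls on the same weekday: Wednesday.

Wednesday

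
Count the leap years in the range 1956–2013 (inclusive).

Years divisible by 4: 1956, 1960, …, 2012 — 15 in all.
2000 is divisible by 400, so still leap.
No century exceptions apply. Count: 15.

15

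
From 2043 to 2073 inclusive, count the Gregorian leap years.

Years divisible by 4 in [2043, 2073]: 2044, 2048, 2052, 2056, 2060, 2064, 2068, 2072.
No century exceptions apply. Count: 8.

8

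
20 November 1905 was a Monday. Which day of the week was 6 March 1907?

Day-of-year of November 20, 1905: 324.
Day-of-year of March 6, 1907: 65.
1905 has 365 days, so 365 − 324 = 41 days remain in 1905.
Full years: 1906: 365. Sum = 365.
Total: 41 + 365 + 65 = 471 days.
471 mod 7 = 2, so 2 days after Monday is Wednesday.

Wednesday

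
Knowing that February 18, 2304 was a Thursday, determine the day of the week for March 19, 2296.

Thursday

Count forward from the earlier date (March 19, 2296) to the later (February 18, 2304):
From March 19, 2296 to March 19, 2303: 7 years, of which 0 contain a Feb 29 — 7×365 + 0×366 = 2555 days.
(2300 is not a leap year (divisible by 100 but not 400).)
March 2303: 31 − 19 = 12 days remain.
Then 10 full months totalling 306 days.
February 1–18, 2304: 18 days (2304 is a leap year).
Residual: 336 days.
Total: 2891 days.
2891 is a multiple of 7, so March 19, 2296 falls on the same weekday: Thursday.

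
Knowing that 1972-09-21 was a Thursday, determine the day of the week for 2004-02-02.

Monday

From September 21, 1972 to September 21, 2003: 31 years, of which 7 contain a Feb 29 — 24×365 + 7×366 = 11322 days.
(2000 is a leap year (divisible by 400).)
September 2003: 30 − 21 = 9 days remain.
Then October (31), November (30), December (31), January (31): 31 + 30 + 31 + 31 = 123 days.
February 1–2, 2004: 2 days (2004 is a leap year).
Residual: 134 days.
Total: 11456 days.
11456 mod 7 = 4, so 4 days after Thursday is Monday.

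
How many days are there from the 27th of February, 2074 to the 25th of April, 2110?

Day-of-year of February 27, 2074: 58.
Day-of-year of April 25, 2110: 115.
2074 has 365 days, so 365 − 58 = 307 days remain in 2074.
Full years 2075–2109: 27 common + 8 leap = 27×365 + 8×366 = 12783 days.
Total: 307 + 12783 + 115 = 13205 days.

13205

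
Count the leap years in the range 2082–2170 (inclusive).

21

Years divisible by 4: 2084, 2088, …, 2168 — 22 in all.
Of these, 2100 is divisible by 100 but not 400, so not leap.
Leap years: 22 − 1 = 21.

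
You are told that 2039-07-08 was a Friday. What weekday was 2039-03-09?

Wednesday

Count forward from the earlier date (March 9, 2039) to the later (July 8, 2039):
March 2039: 31 − 9 = 22 days remain.
Then April (30), May (31), June (30): 30 + 31 + 30 = 91 days.
July 1–8, 2039: 8 days.
Total: 22 + 91 + 8 = 121 days.
121 mod 7 = 2, so 2 days before Friday is Wednesday.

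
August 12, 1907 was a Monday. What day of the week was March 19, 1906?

Count forward from the earlier date (March 19, 1906) to the later (August 12, 1907):
March 1906: 31 − 19 = 12 days remain.
Then 16 full months totalling 487 days.
August 1–12, 1907: 12 days.
Total: 12 + 487 + 12 = 511 days.
511 is a multiple of 7, so March 19, 1906 falls on the same weekday: Monday.

Monday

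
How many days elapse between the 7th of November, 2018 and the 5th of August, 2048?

Day-of-year of November 7, 2018: 311.
Day-of-year of August 5, 2048: 218.
2018 has 365 days, so 365 − 311 = 54 days remain in 2018.
Full years 2019–2047: 22 common + 7 leap = 22×365 + 7×366 = 10592 days.
Total: 54 + 10592 + 218 = 10864 days.

10864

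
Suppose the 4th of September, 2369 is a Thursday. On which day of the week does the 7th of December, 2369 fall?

Sunday

September 2369: 30 − 4 = 26 days remain.
Then October (31), November (30): 31 + 30 = 61 days.
December 1–7, 2369: 7 days.
Total: 26 + 61 + 7 = 94 days.
94 mod 7 = 3, so 3 days after Thursday is Sunday.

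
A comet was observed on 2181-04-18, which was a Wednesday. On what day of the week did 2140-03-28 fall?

Monday

Count forward from the earlier date (March 28, 2140) to the later (April 18, 2181):
Day-of-year of March 28, 2140: 88.
Day-of-year of April 18, 2181: 108.
2140 has 366 days, so 366 − 88 = 278 days remain in 2140.
Full years 2141–2180: 30 common + 10 leap = 30×365 + 10×366 = 14610 days.
Total: 278 + 14610 + 108 = 14996 days.
14996 mod 7 = 2, so 2 days before Wednesday is Monday.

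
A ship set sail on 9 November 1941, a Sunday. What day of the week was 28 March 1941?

Friday

Count forward from the earlier date (March 28, 1941) to the later (November 9, 1941):
March 1941: 31 − 28 = 3 days remain.
Then April (30), May (31), June (30), July (31), August (31), September (30), October (31): 30 + 31 + 30 + 31 + 31 + 30 + 31 = 214 days.
November 1–9, 1941: 9 days.
Total: 3 + 214 + 9 = 226 days.
226 mod 7 = 2, so 2 days before Sunday is Friday.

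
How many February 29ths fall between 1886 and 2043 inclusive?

Years divisible by 4: 1888, 1892, …, 2040 — 39 in all.
Of these, 1900 is divisible by 100 but not 400, so not leap.
2000 is divisible by 400, so still leap.
Leap years: 39 − 1 = 38.

38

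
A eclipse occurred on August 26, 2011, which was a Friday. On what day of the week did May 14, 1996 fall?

Tuesday

Count forward from the earlier date (May 14, 1996) to the later (August 26, 2011):
Day-of-year of May 14, 1996: 135.
Day-of-year of August 26, 2011: 238.
1996 has 366 days, so 366 − 135 = 231 days remain in 1996.
Full years 1997–2010: 11 common + 3 leap = 11×365 + 3×366 = 5113 days.
Total: 231 + 5113 + 238 = 5582 days.
5582 mod 7 = 3, so 3 days before Friday is Tuesday.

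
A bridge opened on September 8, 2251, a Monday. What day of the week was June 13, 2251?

Count forward from the earlier date (June 13, 2251) to the later (September 8, 2251):
June 2251: 30 − 13 = 17 days remain.
Then July (31), August (31): 31 + 31 = 62 days.
September 1–8, 2251: 8 days.
Total: 17 + 62 + 8 = 87 days.
87 mod 7 = 3, so 3 days before Monday is Friday.

Friday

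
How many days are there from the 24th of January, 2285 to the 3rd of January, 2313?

10205

From January 24, 2285 to January 24, 2312: 27 years, of which 5 contain a Feb 29 — 22×365 + 5×366 = 9860 days.
(2300 is not a leap year (divisible by 100 but not 400).)
January 2312: 31 − 24 = 7 days remain.
Then 11 full months totalling 335 days.
January 1–3, 2313: 3 days.
Residual: 345 days.
Total: 10205 days.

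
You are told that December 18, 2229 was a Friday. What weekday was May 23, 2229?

Count forward from the earlier date (May 23, 2229) to the later (December 18, 2229):
May 2229: 31 − 23 = 8 days remain.
Then June (30), July (31), August (31), September (30), October (31), November (30): 30 + 31 + 31 + 30 + 31 + 30 = 183 days.
December 1–18, 2229: 18 days.
Total: 8 + 183 + 18 = 209 days.
209 mod 7 = 6, so 6 days before Friday is Saturday.

Saturday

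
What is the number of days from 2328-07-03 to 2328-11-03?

123

July 2328: 31 − 3 = 28 days remain.
Then August (31), September (30), October (31): 31 + 30 + 31 = 92 days.
November 1–3, 2328: 3 days.
Total: 28 + 92 + 3 = 123 days.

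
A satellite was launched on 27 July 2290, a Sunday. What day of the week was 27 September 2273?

Count forward from the earlier date (September 27, 2273) to the later (July 27, 2290):
Day-of-year of September 27, 2273: 270.
Day-of-year of July 27, 2290: 208.
2273 has 365 days, so 365 − 270 = 95 days remain in 2273.
Full years 2274–2289: 12 common + 4 leap = 12×365 + 4×366 = 5844 days.
Total: 95 + 5844 + 208 = 6147 days.
6147 mod 7 = 1, so 1 day before Sunday is Saturday.

Saturday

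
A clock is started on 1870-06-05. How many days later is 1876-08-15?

Day-of-year of June 5, 1870: 156.
Day-of-year of August 15, 1876: 228.
1870 has 365 days, so 365 − 156 = 209 days remain in 1870.
Full years: 1871: 365; 1872: 366; 1873: 365; 1874: 365; 1875: 365. Sum = 1826.
Total: 209 + 1826 + 228 = 2263 days.

2263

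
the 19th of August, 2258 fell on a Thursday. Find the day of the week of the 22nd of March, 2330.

Saturday

Day-of-year of August 19, 2258: 231.
Day-of-year of March 22, 2330: 81.
2258 has 365 days, so 365 − 231 = 134 days remain in 2258.
Full years 2259–2329: 54 common + 17 leap = 54×365 + 17×366 = 25932 days.
Total: 134 + 25932 + 81 = 26147 days.
26147 mod 7 = 2, so 2 days after Thursday is Saturday.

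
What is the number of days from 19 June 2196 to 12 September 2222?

9580

Day-of-year of June 19, 2196: 171.
Day-of-year of September 12, 2222: 255.
2196 has 366 days, so 366 − 171 = 195 days remain in 2196.
Full years 2197–2221: 20 common + 5 leap = 20×365 + 5×366 = 9130 days.
Total: 195 + 9130 + 255 = 9580 days.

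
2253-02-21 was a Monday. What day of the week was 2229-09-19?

Count forward from the earlier date (September 19, 2229) to the later (February 21, 2253):
Day-of-year of September 19, 2229: 262.
Day-of-year of February 21, 2253: 52.
2229 has 365 days, so 365 − 262 = 103 days remain in 2229.
Full years 2230–2252: 17 common + 6 leap = 17×365 + 6×366 = 8401 days.
Total: 103 + 8401 + 52 = 8556 days.
8556 mod 7 = 2, so 2 days before Monday is Saturday.

Saturday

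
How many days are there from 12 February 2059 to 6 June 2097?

13994

From February 12, 2059 to February 12, 2097: 38 years, of which 10 contain a Feb 29 — 28×365 + 10×366 = 13880 days.
February 2097: 28 − 12 = 16 days remain (2097 is not a leap year, so February has 28 days).
Then March (31), April (30), May (31): 31 + 30 + 31 = 92 days.
June 1–6, 2097: 6 days.
Residual: 114 days.
Total: 13994 days.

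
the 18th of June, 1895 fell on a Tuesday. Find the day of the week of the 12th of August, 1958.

From June 18, 1895 to June 18, 1958: 63 years, of which 15 contain a Feb 29 — 48×365 + 15×366 = 23010 days.
(1900 is not a leap year (divisible by 100 but not 400).)
June 1958: 30 − 18 = 12 days remain.
Then July (31): 31 days.
August 1–12, 1958: 12 days.
Residual: 55 days.
Total: 23065 days.
23065 is a multiple of 7, so the 12th of August, 1958 falls on the same weekday: Tuesday.

Tuesday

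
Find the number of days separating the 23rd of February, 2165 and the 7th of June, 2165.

February 2165: 28 − 23 = 5 days remain (2165 is not a leap year, so February has 28 days).
Then March (31), April (30), May (31): 31 + 30 + 31 = 92 days.
June 1–7, 2165: 7 days.
Total: 5 + 92 + 7 = 104 days.

104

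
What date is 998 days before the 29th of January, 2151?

the 6th of May, 2148

Count 998 days before January 29, 2151:
Day-of-year of May 6, 2148: 127.
Day-of-year of January 29, 2151: 29.
2148 has 366 days, so 366 − 127 = 239 days remain in 2148.
Full years: 2149: 365; 2150: 365. Sum = 730.
Total: 239 + 730 + 29 = 998 days.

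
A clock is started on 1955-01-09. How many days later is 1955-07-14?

January 1955: 31 − 9 = 22 days remain.
Then February 1955 (28), March (31), April (30), May (31), June (30): 28 + 31 + 30 + 31 + 30 = 150 days.
July 1–14, 1955: 14 days.
Total: 22 + 150 + 14 = 186 days.

186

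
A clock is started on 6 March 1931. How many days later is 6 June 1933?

823

March 1931: 31 − 6 = 25 days remain.
Then 26 full months totalling 792 days.
June 1–6, 1933: 6 days.
Total: 25 + 792 + 6 = 823 days.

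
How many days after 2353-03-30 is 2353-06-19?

81

March 2353: 31 − 30 = 1 day remains.
Then April (30), May (31): 30 + 31 = 61 days.
June 1–19, 2353: 19 days.
Total: 1 + 61 + 19 = 81 days.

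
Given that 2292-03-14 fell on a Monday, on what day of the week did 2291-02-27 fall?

Count forward from the earlier date (February 27, 2291) to the later (March 14, 2292):
February 27, 2291 → February 27, 2292: 365 days.
February 2292: 29 − 27 = 2 days remain (2292 is a leap year, so February has 29 days).
March 1–14, 2292: 14 days.
Residual: 16 days.
Total: 381 days.
381 mod 7 = 3, so 3 days before Monday is Friday.

Friday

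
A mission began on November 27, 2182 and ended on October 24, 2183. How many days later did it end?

331

Day-of-year of November 27, 2182: 331.
Day-of-year of October 24, 2183: 297.
2182 has 365 days, so 365 − 331 = 34 days remain in 2182.
Total: 34 + 297 = 331 days.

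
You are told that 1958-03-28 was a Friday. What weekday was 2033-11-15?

Tuesday

From March 28, 1958 to March 28, 2033: 75 years, of which 19 contain a Feb 29 — 56×365 + 19×366 = 27394 days.
(2000 is a leap year (divisible by 400).)
March 2033: 31 − 28 = 3 days remain.
Then April (30), May (31), June (30), July (31), August (31), September (30), October (31): 30 + 31 + 30 + 31 + 31 + 30 + 31 = 214 days.
November 1–15, 2033: 15 days.
Residual: 232 days.
Total: 27626 days.
27626 mod 7 = 4, so 4 days after Friday is Tuesday.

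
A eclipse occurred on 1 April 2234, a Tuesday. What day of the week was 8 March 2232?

Thursday

Count forward from the earlier date (March 8, 2232) to the later (April 1, 2234):
March 2232: 31 − 8 = 23 days remain.
Then 24 full months totalling 730 days.
April 1, 2234: 1 day.
Total: 23 + 730 + 1 = 754 days.
754 mod 7 = 5, so 5 days before Tuesday is Thursday.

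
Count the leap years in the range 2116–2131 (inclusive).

4

Years divisible by 4 in [2116, 2131]: 2116, 2120, 2124, 2128.
No century exceptions apply. Count: 4.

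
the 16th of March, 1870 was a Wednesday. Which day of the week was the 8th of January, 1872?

March 16, 1870 → March 16, 1871: 365 days.
March 1871: 31 − 16 = 15 days remain.
Then 9 full months totalling 275 days.
January 1–8, 1872: 8 days.
Residual: 298 days.
Total: 663 days.
663 mod 7 = 5, so 5 days after Wednesday is Monday.

Monday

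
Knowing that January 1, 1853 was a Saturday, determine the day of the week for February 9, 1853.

Wednesday

January 1853: 31 − 1 = 30 days remain.
February 1–9, 1853: 9 days (1853 is not a leap year).
Total: 30 + 9 = 39 days.
39 mod 7 = 4, so 4 days after Saturday is Wednesday.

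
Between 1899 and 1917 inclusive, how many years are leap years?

4

Years divisible by 4 in [1899, 1917]: 1900, 1904, 1908, 1912, 1916.
Of these, 1900 is divisible by 100 but not 400, so not leap.
Leap years: 5 − 1 = 4.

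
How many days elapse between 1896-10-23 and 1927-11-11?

From October 23, 1896 to October 23, 1927: 31 years, of which 6 contain a Feb 29 — 25×365 + 6×366 = 11321 days.
(1900 is not a leap year (divisible by 100 but not 400).)
October 1927: 31 − 23 = 8 days remain.
November 1–11, 1927: 11 days.
Residual: 19 days.
Total: 11340 days.

11340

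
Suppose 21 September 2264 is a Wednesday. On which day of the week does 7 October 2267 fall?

Day-of-year of September 21, 2264: 265.
Day-of-year of October 7, 2267: 280.
2264 has 366 days, so 366 − 265 = 101 days remain in 2264.
Full years: 2265: 365; 2266: 365. Sum = 730.
Total: 101 + 730 + 280 = 1111 days.
1111 mod 7 = 5, so 5 days after Wednesday is Monday.

Monday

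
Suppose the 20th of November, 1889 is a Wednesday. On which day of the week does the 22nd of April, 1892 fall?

Friday

November 20, 1889 → November 20, 1890: 365 days.
November 20, 1890 → November 20, 1891: 365 days.
November 1891: 30 − 20 = 10 days remain.
Then December (31), January (31), February 1892 (29), March (31): 31 + 31 + 29 + 31 = 122 days.
April 1–22, 1892: 22 days.
Residual: 154 days.
Total: 884 days.
884 mod 7 = 2, so 2 days after Wednesday is Friday.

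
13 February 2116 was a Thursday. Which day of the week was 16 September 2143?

From February 13, 2116 to February 13, 2143: 27 years, of which 7 contain a Feb 29 — 20×365 + 7×366 = 9862 days.
February 2143: 28 − 13 = 15 days remain (2143 is not a leap year, so February has 28 days).
Then March (31), April (30), May (31), June (30), July (31), August (31): 31 + 30 + 31 + 30 + 31 + 31 = 184 days.
September 1–16, 2143: 16 days.
Residual: 215 days.
Total: 10077 days.
10077 mod 7 = 4, so 4 days after Thursday is Monday.

Monday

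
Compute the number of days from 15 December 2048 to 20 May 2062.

Day-of-year of December 15, 2048: 350.
Day-of-year of May 20, 2062: 140.
2048 has 366 days, so 366 − 350 = 16 days remain in 2048.
Full years 2049–2061: 10 common + 3 leap = 10×365 + 3×366 = 4748 days.
Total: 16 + 4748 + 140 = 4904 days.

4904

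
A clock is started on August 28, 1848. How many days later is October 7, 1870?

8075

From August 28, 1848 to August 28, 1870: 22 years, of which 5 contain a Feb 29 — 17×365 + 5×366 = 8035 days.
August 1870: 31 − 28 = 3 days remain.
Then September (30): 30 days.
October 1–7, 1870: 7 days.
Residual: 40 days.
Total: 8075 days.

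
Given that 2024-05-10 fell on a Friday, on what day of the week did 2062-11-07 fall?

Tuesday

Day-of-year of May 10, 2024: 131.
Day-of-year of November 7, 2062: 311.
2024 has 366 days, so 366 − 131 = 235 days remain in 2024.
Full years 2025–2061: 28 common + 9 leap = 28×365 + 9×366 = 13514 days.
Total: 235 + 13514 + 311 = 14060 days.
14060 mod 7 = 4, so 4 days after Friday is Tuesday.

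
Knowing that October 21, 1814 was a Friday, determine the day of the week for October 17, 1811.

Thursday

Count forward from the earlier date (October 17, 1811) to the later (October 21, 1814):
October 17, 1811 → October 17, 1812: 366 days (1812 is a leap year).
October 17, 1812 → October 17, 1813: 365 days.
October 17, 1813 → October 17, 1814: 365 days.
Within October 1814: 21 − 17 = 4 days.
Total: 1100 days.
1100 mod 7 = 1, so 1 day before Friday is Thursday.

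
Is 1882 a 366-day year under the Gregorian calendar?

No

1882 is not a leap year.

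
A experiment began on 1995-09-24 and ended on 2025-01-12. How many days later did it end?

10703

Day-of-year of September 24, 1995: 267.
Day-of-year of January 12, 2025: 12.
1995 has 365 days, so 365 − 267 = 98 days remain in 1995.
Full years 1996–2024: 21 common + 8 leap = 21×365 + 8×366 = 10593 days.
Total: 98 + 10593 + 12 = 10703 days.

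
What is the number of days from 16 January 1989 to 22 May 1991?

January 1989: 31 − 16 = 15 days remain.
Then 27 full months totalling 819 days.
May 1–22, 1991: 22 days.
Total: 15 + 819 + 22 = 856 days.

856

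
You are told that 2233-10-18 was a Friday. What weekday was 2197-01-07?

Count forward from the earlier date (January 7, 2197) to the later (October 18, 2233):
From January 7, 2197 to January 7, 2233: 36 years, of which 8 contain a Feb 29 — 28×365 + 8×366 = 13148 days.
(2200 is not a leap year (divisible by 100 but not 400).)
January 2233: 31 − 7 = 24 days remain.
Then February 2233 (28), March (31), April (30), May (31), June (30), July (31), August (31), September (30): 28 + 31 + 30 + 31 + 30 + 31 + 31 + 30 = 242 days.
October 1–18, 2233: 18 days.
Residual: 284 days.
Total: 13432 days.
13432 mod 7 = 6, so 6 days before Friday is Saturday.

Saturday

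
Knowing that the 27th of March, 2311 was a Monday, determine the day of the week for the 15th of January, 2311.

Sunday

Count forward from the earlier date (January 15, 2311) to the later (March 27, 2311):
January 2311: 31 − 15 = 16 days remain.
Then February 2311 (28): 28 days.
March 1–27, 2311: 27 days.
Total: 16 + 28 + 27 = 71 days.
71 mod 7 = 1, so 1 day before Monday is Sunday.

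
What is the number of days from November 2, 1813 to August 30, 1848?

12720

Day-of-year of November 2, 1813: 306.
Day-of-year of August 30, 1848: 243.
1813 has 365 days, so 365 − 306 = 59 days remain in 1813.
Full years 1814–1847: 26 common + 8 leap = 26×365 + 8×366 = 12418 days.
Total: 59 + 12418 + 243 = 12720 days.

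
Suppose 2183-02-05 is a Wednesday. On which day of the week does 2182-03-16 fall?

Count forward from the earlier date (March 16, 2182) to the later (February 5, 2183):
Day-of-year of March 16, 2182: 75.
Day-of-year of February 5, 2183: 36.
2182 has 365 days, so 365 − 75 = 290 days remain in 2182.
Total: 290 + 36 = 326 days.
326 mod 7 = 4, so 4 days before Wednesday is Saturday.

Saturday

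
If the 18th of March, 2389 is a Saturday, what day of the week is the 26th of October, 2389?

March 2389: 31 − 18 = 13 days remain.
Then April (30), May (31), June (30), July (31), August (31), September (30): 30 + 31 + 30 + 31 + 31 + 30 = 183 days.
October 1–26, 2389: 26 days.
Total: 13 + 183 + 26 = 222 days.
222 mod 7 = 5, so 5 days after Saturday is Thursday.

Thursday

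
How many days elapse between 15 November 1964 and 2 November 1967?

1082

November 15, 1964 → November 15, 1965: 365 days.
November 15, 1965 → November 15, 1966: 365 days.
November 1966: 30 − 15 = 15 days remain.
Then 11 full months totalling 335 days.
November 1–2, 1967: 2 days.
Residual: 352 days.
Total: 1082 days.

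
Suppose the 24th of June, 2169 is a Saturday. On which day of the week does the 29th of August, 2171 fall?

Thursday

Day-of-year of June 24, 2169: 175.
Day-of-year of August 29, 2171: 241.
2169 has 365 days, so 365 − 175 = 190 days remain in 2169.
Full years: 2170: 365. Sum = 365.
Total: 190 + 365 + 241 = 796 days.
796 mod 7 = 5, so 5 days after Saturday is Thursday.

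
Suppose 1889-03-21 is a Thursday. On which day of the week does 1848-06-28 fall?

Wednesday

Count forward from the earlier date (June 28, 1848) to the later (March 21, 1889):
From June 28, 1848 to June 28, 1888: 40 years, of which 10 contain a Feb 29 — 30×365 + 10×366 = 14610 days.
June 1888: 30 − 28 = 2 days remain.
Then July (31), August (31), September (30), October (31), November (30), December (31), January (31), February 1889 (28): 31 + 31 + 30 + 31 + 30 + 31 + 31 + 28 = 243 days.
March 1–21, 1889: 21 days.
Residual: 266 days.
Total: 14876 days.
14876 mod 7 = 1, so 1 day before Thursday is Wednesday.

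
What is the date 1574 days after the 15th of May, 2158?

the 5th of September, 2162

Count 1574 days after May 15, 2158:
May 15, 2158 → May 15, 2159: 365 days.
May 15, 2159 → May 15, 2160: 366 days (2160 is a leap year).
May 15, 2160 → May 15, 2161: 365 days.
May 15, 2161 → May 15, 2162: 365 days.
May 2162: 31 − 15 = 16 days remain.
Then June (30), July (31), August (31): 30 + 31 + 31 = 92 days.
September 1–5, 2162: 5 days.
Residual: 113 days.
Total: 1574 days.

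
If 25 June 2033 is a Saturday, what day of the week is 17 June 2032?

Count forward from the earlier date (June 17, 2032) to the later (June 25, 2033):
June 17, 2032 → June 17, 2033: 365 days.
Within June 2033: 25 − 17 = 8 days.
Total: 373 days.
373 mod 7 = 2, so 2 days before Saturday is Thursday.

Thursday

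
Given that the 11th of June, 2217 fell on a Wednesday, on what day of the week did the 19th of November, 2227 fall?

Monday

From June 11, 2217 to June 11, 2227: 10 years, of which 2 contain a Feb 29 — 8×365 + 2×366 = 3652 days.
June 2227: 30 − 11 = 19 days remain.
Then July (31), August (31), September (30), October (31): 31 + 31 + 30 + 31 = 123 days.
November 1–19, 2227: 19 days.
Residual: 161 days.
Total: 3813 days.
3813 mod 7 = 5, so 5 days after Wednesday is Monday.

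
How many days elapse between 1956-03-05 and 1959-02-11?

1073

March 5, 1956 → March 5, 1957: 365 days.
March 5, 1957 → March 5, 1958: 365 days.
March 1958: 31 − 5 = 26 days remain.
Then 10 full months totalling 306 days.
February 1–11, 1959: 11 days (1959 is not a leap year).
Residual: 343 days.
Total: 1073 days.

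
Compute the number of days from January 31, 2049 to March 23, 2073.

8817

Day-of-year of January 31, 2049: 31.
Day-of-year of March 23, 2073: 82.
2049 has 365 days, so 365 − 31 = 334 days remain in 2049.
Full years 2050–2072: 17 common + 6 leap = 17×365 + 6×366 = 8401 days.
Total: 334 + 8401 + 82 = 8817 days.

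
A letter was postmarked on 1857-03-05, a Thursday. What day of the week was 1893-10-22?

From March 5, 1857 to March 5, 1893: 36 years, of which 9 contain a Feb 29 — 27×365 + 9×366 = 13149 days.
March 1893: 31 − 5 = 26 days remain.
Then April (30), May (31), June (30), July (31), August (31), September (30): 30 + 31 + 30 + 31 + 31 + 30 = 183 days.
October 1–22, 1893: 22 days.
Residual: 231 days.
Total: 13380 days.
13380 mod 7 = 3, so 3 days after Thursday is Sunday.

Sunday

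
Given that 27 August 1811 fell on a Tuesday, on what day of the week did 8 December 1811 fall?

Sunday

August 1811: 31 − 27 = 4 days remain.
Then September (30), October (31), November (30): 30 + 31 + 30 = 91 days.
December 1–8, 1811: 8 days.
Total: 4 + 91 + 8 = 103 days.
103 mod 7 = 5, so 5 days after Tuesday is Sunday.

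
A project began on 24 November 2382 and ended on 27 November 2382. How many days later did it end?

3

Within November 2382: 27 − 24 = 3 days.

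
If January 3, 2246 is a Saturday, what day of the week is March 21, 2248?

Day-of-year of January 3, 2246: 3.
Day-of-year of March 21, 2248: 81.
2246 has 365 days, so 365 − 3 = 362 days remain in 2246.
Full years: 2247: 365. Sum = 365.
Total: 362 + 365 + 81 = 808 days.
808 mod 7 = 3, so 3 days after Saturday is Tuesday.

Tuesday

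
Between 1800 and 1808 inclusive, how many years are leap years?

Years divisible by 4 in [1800, 1808]: 1800, 1804, 1808.
Of these, 1800 is divisible by 100 but not 400, so not leap.
Leap years: 3 − 1 = 2.

2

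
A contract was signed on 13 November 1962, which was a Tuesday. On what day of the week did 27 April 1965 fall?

Day-of-year of November 13, 1962: 317.
Day-of-year of April 27, 1965: 117.
1962 has 365 days, so 365 − 317 = 48 days remain in 1962.
Full years: 1963: 365; 1964: 366. Sum = 731.
Total: 48 + 731 + 117 = 896 days.
896 is a multiple of 7, so 27 April 1965 falls on the same weekday: Tuesday.

Tuesday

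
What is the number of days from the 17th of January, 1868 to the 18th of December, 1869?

701

Day-of-year of January 17, 1868: 17.
Day-of-year of December 18, 1869: 352.
1868 has 366 days, so 366 − 17 = 349 days remain in 1868.
Total: 349 + 352 = 701 days.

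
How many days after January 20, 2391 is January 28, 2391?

Within January 2391: 28 − 20 = 8 days.

8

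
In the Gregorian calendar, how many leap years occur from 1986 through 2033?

Years divisible by 4 in [1986, 2033]: 1988, 1992, 1996, 2000, 2004, 2008, 2012, 2016, 2020, 2024, 2028, 2032.
2000 is divisible by 400, so still leap.
No century exceptions apply. Count: 12.

12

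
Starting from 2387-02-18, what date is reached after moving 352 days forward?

2388-02-05

Count 352 days after February 18, 2387:
February 2387: 28 − 18 = 10 days remain (2387 is not a leap year, so February has 28 days).
Then 11 full months totalling 337 days.
February 1–5, 2388: 5 days (2388 is a leap year).
Total: 10 + 337 + 5 = 352 days.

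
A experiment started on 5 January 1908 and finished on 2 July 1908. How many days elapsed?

January 1908: 31 − 5 = 26 days remain.
Then February 1908 (29), March (31), April (30), May (31), June (30): 29 + 31 + 30 + 31 + 30 = 151 days.
July 1–2, 1908: 2 days.
Total: 26 + 151 + 2 = 179 days.

179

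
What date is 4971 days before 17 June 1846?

6 November 1832

Count 4971 days before June 17, 1846:
Day-of-year of November 6, 1832: 311.
Day-of-year of June 17, 1846: 168.
1832 has 366 days, so 366 − 311 = 55 days remain in 1832.
Full years 1833–1845: 10 common + 3 leap = 10×365 + 3×366 = 4748 days.
Total: 55 + 4748 + 168 = 4971 days.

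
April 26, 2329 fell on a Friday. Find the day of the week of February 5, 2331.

April 2329: 30 − 26 = 4 days remain.
Then 21 full months totalling 641 days.
February 1–5, 2331: 5 days (2331 is not a leap year).
Total: 4 + 641 + 5 = 650 days.
650 mod 7 = 6, so 6 days after Friday is Thursday.

Thursday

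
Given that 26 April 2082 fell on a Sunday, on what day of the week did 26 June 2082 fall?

Friday

April 2082: 30 − 26 = 4 days remain.
Then May (31): 31 days.
June 1–26, 2082: 26 days.
Total: 4 + 31 + 26 = 61 days.
61 mod 7 = 5, so 5 days after Sunday is Friday.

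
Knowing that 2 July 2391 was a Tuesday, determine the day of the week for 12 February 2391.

Count forward from the earlier date (February 12, 2391) to the later (July 2, 2391):
February 2391: 28 − 12 = 16 days remain (2391 is not a leap year, so February has 28 days).
Then March (31), April (30), May (31), June (30): 31 + 30 + 31 + 30 = 122 days.
July 1–2, 2391: 2 days.
Total: 16 + 122 + 2 = 140 days.
140 is a multiple of 7, so 12 February 2391 falls on the same weekday: Tuesday.

Tuesday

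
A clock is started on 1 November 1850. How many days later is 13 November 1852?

743

November 1850: 30 − 1 = 29 days remain.
Then 23 full months totalling 701 days.
November 1–13, 1852: 13 days.
Total: 29 + 701 + 13 = 743 days.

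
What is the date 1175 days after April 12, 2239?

June 30, 2242

Count 1175 days after April 12, 2239:
April 12, 2239 → April 12, 2240: 366 days (2240 is a leap year).
April 12, 2240 → April 12, 2241: 365 days.
April 12, 2241 → April 12, 2242: 365 days.
April 2242: 30 − 12 = 18 days remain.
Then May (31): 31 days.
June 1–30, 2242: 30 days.
Residual: 79 days.
Total: 1175 days.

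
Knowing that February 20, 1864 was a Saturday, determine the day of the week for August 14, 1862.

Thursday

Count forward from the earlier date (August 14, 1862) to the later (February 20, 1864):
Day-of-year of August 14, 1862: 226.
Day-of-year of February 20, 1864: 51.
1862 has 365 days, so 365 − 226 = 139 days remain in 1862.
Full years: 1863: 365. Sum = 365.
Total: 139 + 365 + 51 = 555 days.
555 mod 7 = 2, so 2 days before Saturday is Thursday.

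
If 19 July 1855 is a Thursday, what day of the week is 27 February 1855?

Count forward from the earlier date (February 27, 1855) to the later (July 19, 1855):
February 1855: 28 − 27 = 1 day remains (1855 is not a leap year, so February has 28 days).
Then March (31), April (30), May (31), June (30): 31 + 30 + 31 + 30 = 122 days.
July 1–19, 1855: 19 days.
Total: 1 + 122 + 19 = 142 days.
142 mod 7 = 2, so 2 days before Thursday is Tuesday.

Tuesday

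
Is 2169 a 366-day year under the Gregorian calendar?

No

2169 is not a leap year.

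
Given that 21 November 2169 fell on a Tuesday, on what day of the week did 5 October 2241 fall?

Tuesday

Day-of-year of November 21, 2169: 325.
Day-of-year of October 5, 2241: 278.
2169 has 365 days, so 365 − 325 = 40 days remain in 2169.
Full years 2170–2240: 54 common + 17 leap = 54×365 + 17×366 = 25932 days.
Total: 40 + 25932 + 278 = 26250 days.
26250 is a multiple of 7, so 5 October 2241 falls on the same weekday: Tuesday.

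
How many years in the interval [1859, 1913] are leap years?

13

Years divisible by 4: 1860, 1864, …, 1912 — 14 in all.
Of these, 1900 is divisible by 100 but not 400, so not leap.
Leap years: 14 − 1 = 13.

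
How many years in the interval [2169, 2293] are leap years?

30

Years divisible by 4: 2172, 2176, …, 2292 — 31 in all.
Of these, 2200 is divisible by 100 but not 400, so not leap.
Leap years: 31 − 1 = 30.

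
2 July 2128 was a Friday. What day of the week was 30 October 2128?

July 2128: 31 − 2 = 29 days remain.
Then August (31), September (30): 31 + 30 = 61 days.
October 1–30, 2128: 30 days.
Total: 29 + 61 + 30 = 120 days.
120 mod 7 = 1, so 1 day after Friday is Saturday.

Saturday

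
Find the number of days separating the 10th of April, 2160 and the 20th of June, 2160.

71

April 2160: 30 − 10 = 20 days remain.
Then May (31): 31 days.
June 1–20, 2160: 20 days.
Total: 20 + 31 + 20 = 71 days.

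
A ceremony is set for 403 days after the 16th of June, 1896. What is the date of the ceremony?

the 24th of July, 1897

Count 403 days after June 16, 1896:
June 16, 1896 → June 16, 1897: 365 days.
June 1897: 30 − 16 = 14 days remain.
July 1–24, 1897: 24 days.
Residual: 38 days.
Total: 403 days.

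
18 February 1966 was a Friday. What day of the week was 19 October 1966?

Wednesday

February 1966: 28 − 18 = 10 days remain (1966 is not a leap year, so February has 28 days).
Then March (31), April (30), May (31), June (30), July (31), August (31), September (30): 31 + 30 + 31 + 30 + 31 + 31 + 30 = 214 days.
October 1–19, 1966: 19 days.
Total: 10 + 214 + 19 = 243 days.
243 mod 7 = 5, so 5 days after Friday is Wednesday.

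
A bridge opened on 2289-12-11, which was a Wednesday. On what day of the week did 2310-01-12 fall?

From December 11, 2289 to December 11, 2309: 20 years, of which 4 contain a Feb 29 — 16×365 + 4×366 = 7304 days.
(2300 is not a leap year (divisible by 100 but not 400).)
December 2309: 31 − 11 = 20 days remain.
January 1–12, 2310: 12 days.
Residual: 32 days.
Total: 7336 days.
7336 is a multiple of 7, so 2310-01-12 falls on the same weekday: Wednesday.

Wednesday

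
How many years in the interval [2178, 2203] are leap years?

Years divisible by 4 in [2178, 2203]: 2180, 2184, 2188, 2192, 2196, 2200.
Of these, 2200 is divisible by 100 but not 400, so not leap.
Leap years: 6 − 1 = 5.

5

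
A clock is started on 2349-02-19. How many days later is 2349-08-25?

February 2349: 28 − 19 = 9 days remain (2349 is not a leap year, so February has 28 days).
Then March (31), April (30), May (31), June (30), July (31): 31 + 30 + 31 + 30 + 31 = 153 days.
August 1–25, 2349: 25 days.
Total: 9 + 153 + 25 = 187 days.

187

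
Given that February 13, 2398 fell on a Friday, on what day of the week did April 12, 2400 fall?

Wednesday

Day-of-year of February 13, 2398: 44.
Day-of-year of April 12, 2400: 103.
2398 has 365 days, so 365 − 44 = 321 days remain in 2398.
Full years: 2399: 365. Sum = 365.
Total: 321 + 365 + 103 = 789 days.
789 mod 7 = 5, so 5 days after Friday is Wednesday.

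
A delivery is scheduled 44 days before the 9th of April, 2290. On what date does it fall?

the 24th of February, 2290

Count 44 days before April 9, 2290:
February 2290: 28 − 24 = 4 days remain (2290 is not a leap year, so February has 28 days).
Then March (31): 31 days.
April 1–9, 2290: 9 days.
Total: 4 + 31 + 9 = 44 days.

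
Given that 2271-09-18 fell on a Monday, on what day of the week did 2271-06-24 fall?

Saturday

Count forward from the earlier date (June 24, 2271) to the later (September 18, 2271):
June 2271: 30 − 24 = 6 days remain.
Then July (31), August (31): 31 + 31 = 62 days.
September 1–18, 2271: 18 days.
Total: 6 + 62 + 18 = 86 days.
86 mod 7 = 2, so 2 days before Monday is Saturday.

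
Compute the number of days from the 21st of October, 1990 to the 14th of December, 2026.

13203

From October 21, 1990 to October 21, 2026: 36 years, of which 9 contain a Feb 29 — 27×365 + 9×366 = 13149 days.
(2000 is a leap year (divisible by 400).)
October 2026: 31 − 21 = 10 days remain.
Then November (30): 30 days.
December 1–14, 2026: 14 days.
Residual: 54 days.
Total: 13203 days.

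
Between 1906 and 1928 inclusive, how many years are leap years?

Years divisible by 4 in [1906, 1928]: 1908, 1912, 1916, 1920, 1924, 1928.
No century exceptions apply. Count: 6.

6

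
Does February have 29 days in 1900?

No

1900 is not a leap year (divisible by 100 but not 400).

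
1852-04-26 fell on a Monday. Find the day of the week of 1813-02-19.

Friday

Count forward from the earlier date (February 19, 1813) to the later (April 26, 1852):
Day-of-year of February 19, 1813: 50.
Day-of-year of April 26, 1852: 117.
1813 has 365 days, so 365 − 50 = 315 days remain in 1813.
Full years 1814–1851: 29 common + 9 leap = 29×365 + 9×366 = 13879 days.
Total: 315 + 13879 + 117 = 14311 days.
14311 mod 7 = 3, so 3 days before Monday is Friday.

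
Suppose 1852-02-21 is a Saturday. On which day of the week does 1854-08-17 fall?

Day-of-year of February 21, 1852: 52.
Day-of-year of August 17, 1854: 229.
1852 has 366 days, so 366 − 52 = 314 days remain in 1852.
Full years: 1853: 365. Sum = 365.
Total: 314 + 365 + 229 = 908 days.
908 mod 7 = 5, so 5 days after Saturday is Thursday.

Thursday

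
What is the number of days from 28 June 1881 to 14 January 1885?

Day-of-year of June 28, 1881: 179.
Day-of-year of January 14, 1885: 14.
1881 has 365 days, so 365 − 179 = 186 days remain in 1881.
Full years: 1882: 365; 1883: 365; 1884: 366. Sum = 1096.
Total: 186 + 1096 + 14 = 1296 days.

1296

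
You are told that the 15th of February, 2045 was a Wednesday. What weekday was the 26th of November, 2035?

Count forward from the earlier date (November 26, 2035) to the later (February 15, 2045):
Day-of-year of November 26, 2035: 330.
Day-of-year of February 15, 2045: 46.
2035 has 365 days, so 365 − 330 = 35 days remain in 2035.
Full years 2036–2044: 6 common + 3 leap = 6×365 + 3×366 = 3288 days.
Total: 35 + 3288 + 46 = 3369 days.
3369 mod 7 = 2, so 2 days before Wednesday is Monday.

Monday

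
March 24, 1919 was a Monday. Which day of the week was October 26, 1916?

Count forward from the earlier date (October 26, 1916) to the later (March 24, 1919):
October 26, 1916 → October 26, 1917: 365 days.
October 26, 1917 → October 26, 1918: 365 days.
October 1918: 31 − 26 = 5 days remain.
Then November (30), December (31), January (31), February 1919 (28): 30 + 31 + 31 + 28 = 120 days.
March 1–24, 1919: 24 days.
Residual: 149 days.
Total: 879 days.
879 mod 7 = 4, so 4 days before Monday is Thursday.

Thursday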